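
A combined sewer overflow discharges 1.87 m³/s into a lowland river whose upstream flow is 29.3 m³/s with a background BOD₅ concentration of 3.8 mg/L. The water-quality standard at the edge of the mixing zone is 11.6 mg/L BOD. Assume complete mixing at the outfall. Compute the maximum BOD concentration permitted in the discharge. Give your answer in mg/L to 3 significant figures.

134 mg/L

Mass balance: 11.6·31.17 = 1.87·Cₑ + 29.3·3.8.
Cₑ = (361.6 − 111.3) / 1.87 = 133.8 mg/L.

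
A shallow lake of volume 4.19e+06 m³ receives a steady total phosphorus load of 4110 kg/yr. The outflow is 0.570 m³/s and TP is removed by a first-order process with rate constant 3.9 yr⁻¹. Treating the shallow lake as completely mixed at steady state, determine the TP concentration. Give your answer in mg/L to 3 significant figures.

0.120 mg/L

Outflow Q = 0.570 m³/s × 3.156e+07 s/yr = 1.799e+07 m³/yr.
Steady-state CSTR mass balance: W = Q·C + k·V·C, so C = W/(Q + kV).
Q + kV = 1.799e+07 + 3.9·4.19e+06 = 3.433e+07 m³/yr.
C = 4110/3.433e+07 = 0.0001197 kg/m³ = 0.1197 mg/L.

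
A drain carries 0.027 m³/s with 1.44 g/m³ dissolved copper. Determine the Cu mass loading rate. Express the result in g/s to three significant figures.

Mass flux = Q·C = 0.027 m³/s × 1.44 g/m³ = 0.03888 g/s.

0.0389 g/s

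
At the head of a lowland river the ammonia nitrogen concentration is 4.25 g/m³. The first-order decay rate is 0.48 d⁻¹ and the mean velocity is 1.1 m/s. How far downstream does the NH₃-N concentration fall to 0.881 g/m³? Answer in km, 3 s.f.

312 km

From C = C₀·e^(−kt), t = ln(C₀/C)/k = ln(4.25/0.881)/0.48 = 1.574/0.48 = 3.278 d.
Distance = v·t = 1.1 m/s × 2.833e+05 s = 3.116e+05 m = 311.6 km.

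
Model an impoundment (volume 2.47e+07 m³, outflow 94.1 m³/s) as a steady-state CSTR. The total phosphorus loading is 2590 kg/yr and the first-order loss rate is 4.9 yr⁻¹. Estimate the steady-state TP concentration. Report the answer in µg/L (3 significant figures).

0.838 µg/L

Outflow Q = 94.1 m³/s × 3.156e+07 s/yr = 2.97e+09 m³/yr.
Steady-state CSTR mass balance: W = Q·C + k·V·C, so C = W/(Q + kV).
Q + kV = 2.97e+09 + 4.9·2.47e+07 = 3.091e+09 m³/yr.
C = 2590/3.091e+09 = 8.38e-07 kg/m³ = 0.000838 mg/L = 0.838 µg/L.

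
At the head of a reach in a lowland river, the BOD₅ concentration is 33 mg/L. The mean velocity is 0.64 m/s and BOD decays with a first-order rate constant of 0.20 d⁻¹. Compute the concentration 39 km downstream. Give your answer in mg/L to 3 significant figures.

28.7 mg/L

Travel time t = 39 km / 0.64 m/s = 3.9e+04/0.64 = 6.094e+04 s = 0.7053 d.
First-order decay: C = 33·exp(−0.20·0.7053) = 33·0.8684 = 28.66 mg/L.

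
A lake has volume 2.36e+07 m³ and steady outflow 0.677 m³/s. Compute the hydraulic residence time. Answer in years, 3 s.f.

Q = 0.677 m³/s × 3.156e+07 s/yr = 2.136e+07 m³/yr.
Hydraulic residence time τ = V/Q = 2.36e+07/2.136e+07 = 1.105 yr.

1.10 yr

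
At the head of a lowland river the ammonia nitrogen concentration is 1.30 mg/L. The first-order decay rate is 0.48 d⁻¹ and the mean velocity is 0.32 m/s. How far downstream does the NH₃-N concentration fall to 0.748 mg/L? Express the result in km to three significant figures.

31.8 km

From C = C₀·e^(−kt), t = ln(C₀/C)/k = ln(1.30/0.748)/0.48 = 0.5527/0.48 = 1.151 d.
Distance = v·t = 0.32 m/s × 9.949e+04 s = 3.184e+04 m = 31.84 km.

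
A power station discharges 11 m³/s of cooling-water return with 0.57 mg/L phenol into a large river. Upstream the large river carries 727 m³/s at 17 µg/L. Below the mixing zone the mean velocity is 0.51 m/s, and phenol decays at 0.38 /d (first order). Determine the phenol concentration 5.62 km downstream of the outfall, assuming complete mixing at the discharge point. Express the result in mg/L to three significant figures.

0.0240 mg/L

17 µg/L = 0.017 mg/L.
After complete mixing, C₀ = (11·0.57 + 727·0.017) / 738 = 0.02524 mg/L.
Travel time t = 5620 m / 0.51 m/s = 1.102e+04 s = 0.1275 d.
C = 0.02524·exp(−0.38·0.1275) = 0.02524·0.9527 = 0.02405 mg/L.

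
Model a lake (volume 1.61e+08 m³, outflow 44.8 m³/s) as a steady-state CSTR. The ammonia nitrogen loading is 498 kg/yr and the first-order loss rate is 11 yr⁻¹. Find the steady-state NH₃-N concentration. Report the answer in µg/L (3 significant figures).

0.156 µg/L

Outflow Q = 44.8 m³/s × 3.156e+07 s/yr = 1.414e+09 m³/yr.
Steady-state CSTR mass balance: W = Q·C + k·V·C, so C = W/(Q + kV).
Q + kV = 1.414e+09 + 11·1.61e+08 = 3.185e+09 m³/yr.
C = 498/3.185e+09 = 1.564e-07 kg/m³ = 0.0001564 mg/L = 0.1564 µg/L.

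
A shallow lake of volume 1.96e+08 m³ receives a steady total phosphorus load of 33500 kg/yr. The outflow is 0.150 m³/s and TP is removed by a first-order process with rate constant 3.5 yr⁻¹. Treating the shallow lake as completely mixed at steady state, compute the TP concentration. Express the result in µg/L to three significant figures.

Outflow Q = 0.150 m³/s × 3.156e+07 s/yr = 4.734e+06 m³/yr.
Steady-state CSTR mass balance: W = Q·C + k·V·C, so C = W/(Q + kV).
Q + kV = 4.734e+06 + 3.5·1.96e+08 = 6.907e+08 m³/yr.
C = 33500/6.907e+08 = 4.85e-05 kg/m³ = 0.0485 mg/L = 48.5 µg/L.

48.5 µg/L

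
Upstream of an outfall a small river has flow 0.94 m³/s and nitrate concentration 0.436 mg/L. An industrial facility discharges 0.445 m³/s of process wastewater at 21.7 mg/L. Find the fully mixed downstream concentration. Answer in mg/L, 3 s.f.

By mass balance at complete mixing, C = (0.445·21.7 + 0.94·0.436) / (0.445 + 0.94) = 10.07/1.385 = 7.268 mg/L.

7.27 mg/L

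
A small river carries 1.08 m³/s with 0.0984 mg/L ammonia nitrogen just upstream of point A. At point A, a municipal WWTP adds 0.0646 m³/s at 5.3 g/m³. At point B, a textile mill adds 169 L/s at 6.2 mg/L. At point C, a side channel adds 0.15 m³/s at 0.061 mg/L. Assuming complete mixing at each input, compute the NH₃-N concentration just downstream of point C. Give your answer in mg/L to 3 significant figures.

After input A: C = (1.08·0.0984 + 0.0646·5.3) / 1.145 = 0.392 mg/L.
169 L/s = 0.169 m³/s.
After input B: C = (1.145·0.392 + 0.169·6.2) / 1.314 = 1.139 mg/L.
After input C: C = (1.314·1.139 + 0.15·0.061) / 1.464 = 1.029 mg/L.

1.03 mg/L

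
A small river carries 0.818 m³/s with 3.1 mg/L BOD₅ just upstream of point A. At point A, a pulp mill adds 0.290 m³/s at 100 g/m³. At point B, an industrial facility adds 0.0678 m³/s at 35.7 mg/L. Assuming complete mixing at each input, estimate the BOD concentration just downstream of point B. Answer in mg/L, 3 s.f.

28.9 mg/L

After input A: C = (0.818·3.1 + 0.29·100) / 1.108 = 28.46 mg/L.
After input B: C = (1.108·28.46 + 0.0678·35.7) / 1.176 = 28.88 mg/L.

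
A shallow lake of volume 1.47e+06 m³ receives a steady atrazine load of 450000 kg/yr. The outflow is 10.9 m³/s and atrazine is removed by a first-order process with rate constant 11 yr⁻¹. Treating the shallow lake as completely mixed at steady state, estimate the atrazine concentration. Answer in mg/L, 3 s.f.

Outflow Q = 10.9 m³/s × 3.156e+07 s/yr = 3.44e+08 m³/yr.
Steady-state CSTR mass balance: W = Q·C + k·V·C, so C = W/(Q + kV).
Q + kV = 3.44e+08 + 11·1.47e+06 = 3.601e+08 m³/yr.
C = 450000/3.601e+08 = 0.001249 kg/m³ = 1.249 mg/L.

1.25 mg/L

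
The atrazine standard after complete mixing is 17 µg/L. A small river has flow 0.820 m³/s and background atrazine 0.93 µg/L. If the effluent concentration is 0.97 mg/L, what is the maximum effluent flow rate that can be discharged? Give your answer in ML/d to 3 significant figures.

0.93 µg/L = 0.00093 mg/L.
17 µg/L = 0.017 mg/L.
Mass balance at complete mixing: C_std·(Q_w + Q_r) = Q_w·C_e + Q_r·C_b.
Rearranging, Q_w = Q_r·(C_std − C_b)/(C_e − C_std) = 0.820·(0.017 − 0.00093) / (0.97 − 0.017) = 0.01383 m³/s.
= 1.195 ML/d.

1.19 ML/d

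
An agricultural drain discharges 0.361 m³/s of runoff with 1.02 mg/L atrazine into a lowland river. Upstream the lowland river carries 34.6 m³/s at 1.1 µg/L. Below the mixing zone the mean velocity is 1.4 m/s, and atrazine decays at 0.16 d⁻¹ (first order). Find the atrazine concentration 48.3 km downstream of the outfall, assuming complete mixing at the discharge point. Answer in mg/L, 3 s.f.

1.1 µg/L = 0.0011 mg/L.
After complete mixing, C₀ = (0.361·1.02 + 34.6·0.0011) / 34.96 = 0.01162 mg/L.
Travel time t = 4.83e+04 m / 1.4 m/s = 3.45e+04 s = 0.3993 d.
C = 0.01162·exp(−0.16·0.3993) = 0.01162·0.9381 = 0.0109 mg/L.

0.0109 mg/L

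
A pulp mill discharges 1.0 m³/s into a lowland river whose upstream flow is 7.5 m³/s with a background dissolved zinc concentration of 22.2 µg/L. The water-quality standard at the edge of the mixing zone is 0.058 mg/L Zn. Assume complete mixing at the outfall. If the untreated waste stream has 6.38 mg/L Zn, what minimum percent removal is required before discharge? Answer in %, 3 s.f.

22.2 µg/L = 0.0222 mg/L.
Mass balance: 0.058·8.5 = 1·Cₑ + 7.5·0.0222.
Cₑ = (0.493 − 0.1665) / 1 = 0.3265 mg/L.
Required removal = 1 − 0.3265/6.38 = 94.88 %.

94.9 %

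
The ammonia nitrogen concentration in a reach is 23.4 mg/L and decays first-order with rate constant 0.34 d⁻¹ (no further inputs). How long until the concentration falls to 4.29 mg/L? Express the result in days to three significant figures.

t = ln(C₀/C)/k = ln(23.4/4.29)/0.34 = 1.696/0.34 = 4.99 d.

4.99 d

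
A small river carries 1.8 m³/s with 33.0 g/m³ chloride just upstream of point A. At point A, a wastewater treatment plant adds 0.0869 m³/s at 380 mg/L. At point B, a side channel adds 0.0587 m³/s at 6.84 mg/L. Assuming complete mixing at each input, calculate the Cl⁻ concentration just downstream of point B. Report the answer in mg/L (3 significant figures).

After input A: C = (1.8·33 + 0.0869·380) / 1.887 = 48.98 mg/L.
After input B: C = (1.887·48.98 + 0.0587·6.84) / 1.946 = 47.71 mg/L.

47.7 mg/L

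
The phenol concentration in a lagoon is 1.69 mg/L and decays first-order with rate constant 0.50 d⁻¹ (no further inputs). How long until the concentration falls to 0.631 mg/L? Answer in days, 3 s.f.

1.97 d

t = ln(C₀/C)/k = ln(1.69/0.631)/0.50 = 0.9852/0.50 = 1.97 d.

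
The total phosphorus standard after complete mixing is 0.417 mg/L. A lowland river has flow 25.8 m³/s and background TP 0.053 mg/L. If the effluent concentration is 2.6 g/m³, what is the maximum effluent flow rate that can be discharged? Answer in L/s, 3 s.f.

4300 L/s

Mass balance at complete mixing: C_std·(Q_w + Q_r) = Q_w·C_e + Q_r·C_b.
Rearranging, Q_w = Q_r·(C_std − C_b)/(C_e − C_std) = 25.8·(0.417 − 0.053) / (2.6 − 0.417) = 4.302 m³/s.
= 4302 L/s.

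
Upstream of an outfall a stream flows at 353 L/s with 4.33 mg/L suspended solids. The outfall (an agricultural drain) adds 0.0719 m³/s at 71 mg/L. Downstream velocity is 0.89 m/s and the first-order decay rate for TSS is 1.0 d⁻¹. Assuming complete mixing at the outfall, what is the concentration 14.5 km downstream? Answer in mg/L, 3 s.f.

12.9 mg/L

353 L/s = 0.353 m³/s.
After complete mixing, C₀ = (0.0719·71 + 0.353·4.33) / 0.4249 = 15.61 mg/L.
Travel time t = 1.45e+04 m / 0.89 m/s = 1.629e+04 s = 0.1886 d.
C = 15.61·exp(−1.0·0.1886) = 15.61·0.8281 = 12.93 mg/L.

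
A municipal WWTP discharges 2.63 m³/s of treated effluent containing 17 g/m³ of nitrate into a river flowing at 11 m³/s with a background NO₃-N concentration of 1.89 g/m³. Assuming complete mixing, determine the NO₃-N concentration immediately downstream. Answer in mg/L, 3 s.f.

4.81 mg/L

Flow-weighted mixing gives C = (2.63·17 + 11·1.89) / (2.63 + 11) = 65.5/13.63 = 4.806 mg/L.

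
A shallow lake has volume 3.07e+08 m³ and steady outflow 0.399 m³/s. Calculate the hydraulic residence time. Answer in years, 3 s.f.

Q = 0.399 m³/s × 3.156e+07 s/yr = 1.259e+07 m³/yr.
Hydraulic residence time τ = V/Q = 3.07e+08/1.259e+07 = 24.38 yr.

24.4 yr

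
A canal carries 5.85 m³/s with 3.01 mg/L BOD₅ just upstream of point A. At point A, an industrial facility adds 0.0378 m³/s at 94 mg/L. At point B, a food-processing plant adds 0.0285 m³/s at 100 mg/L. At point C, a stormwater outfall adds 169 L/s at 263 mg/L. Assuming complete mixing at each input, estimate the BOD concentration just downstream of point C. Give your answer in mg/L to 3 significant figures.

After input A: C = (5.85·3.01 + 0.0378·94) / 5.888 = 3.594 mg/L.
After input B: C = (5.888·3.594 + 0.0285·100) / 5.916 = 4.059 mg/L.
169 L/s = 0.169 m³/s.
After input C: C = (5.916·4.059 + 0.169·263) / 6.085 = 11.25 mg/L.

11.2 mg/L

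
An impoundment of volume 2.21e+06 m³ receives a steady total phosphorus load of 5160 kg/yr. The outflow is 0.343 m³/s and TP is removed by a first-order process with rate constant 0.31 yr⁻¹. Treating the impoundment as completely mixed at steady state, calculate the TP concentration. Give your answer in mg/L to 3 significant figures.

0.448 mg/L

Outflow Q = 0.343 m³/s × 3.156e+07 s/yr = 1.082e+07 m³/yr.
Steady-state CSTR mass balance: W = Q·C + k·V·C, so C = W/(Q + kV).
Q + kV = 1.082e+07 + 0.31·2.21e+06 = 1.151e+07 m³/yr.
C = 5160/1.151e+07 = 0.0004483 kg/m³ = 0.4483 mg/L.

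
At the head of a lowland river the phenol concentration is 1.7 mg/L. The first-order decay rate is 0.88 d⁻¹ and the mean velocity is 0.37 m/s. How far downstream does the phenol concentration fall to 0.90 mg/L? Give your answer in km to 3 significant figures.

23.1 km

From C = C₀·e^(−kt), t = ln(C₀/C)/k = ln(1.7/0.90)/0.88 = 0.636/0.88 = 0.7227 d.
Distance = v·t = 0.37 m/s × 6.244e+04 s = 2.31e+04 m = 23.1 km.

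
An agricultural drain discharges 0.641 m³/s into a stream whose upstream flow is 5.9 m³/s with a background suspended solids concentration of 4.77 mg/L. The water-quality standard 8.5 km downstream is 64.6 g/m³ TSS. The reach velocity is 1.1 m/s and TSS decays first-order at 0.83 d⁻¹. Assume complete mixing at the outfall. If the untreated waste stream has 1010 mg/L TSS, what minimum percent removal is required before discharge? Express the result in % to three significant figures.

34.1 %

Travel time to the compliance point: t = 8500/1.1 = 7727 s = 0.08944 d; decay factor exp(−0.83·0.08944) = 0.9285.
So the concentration just after mixing may be at most 64.6/0.9285 = 69.58 mg/L.
Mass balance: 69.58·6.541 = 0.641·Cₑ + 5.9·4.77.
Cₑ = (455.1 − 28.14) / 0.641 = 666.1 mg/L.
Required removal = 1 − 666.1/1010 = 34.05 %.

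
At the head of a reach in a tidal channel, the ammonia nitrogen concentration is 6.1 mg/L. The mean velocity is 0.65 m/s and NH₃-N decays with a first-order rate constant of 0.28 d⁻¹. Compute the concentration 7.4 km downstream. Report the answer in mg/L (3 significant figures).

5.88 mg/L

Travel time t = 7.4 km / 0.65 m/s = 7400/0.65 = 1.138e+04 s = 0.1318 d.
First-order decay: C = 6.1·exp(−0.28·0.1318) = 6.1·0.9638 = 5.879 mg/L.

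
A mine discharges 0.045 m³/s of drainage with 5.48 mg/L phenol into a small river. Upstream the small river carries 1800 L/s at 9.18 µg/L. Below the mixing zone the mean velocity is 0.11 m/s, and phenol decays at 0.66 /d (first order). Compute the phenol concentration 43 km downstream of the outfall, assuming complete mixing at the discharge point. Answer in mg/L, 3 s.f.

0.00720 mg/L

1800 L/s = 1.8 m³/s.
9.18 µg/L = 0.00918 mg/L.
After complete mixing, C₀ = (0.045·5.48 + 1.8·0.00918) / 1.845 = 0.1426 mg/L.
Travel time t = 4.3e+04 m / 0.11 m/s = 3.909e+05 s = 4.524 d.
C = 0.1426·exp(−0.66·4.524) = 0.1426·0.05048 = 0.0072 mg/L.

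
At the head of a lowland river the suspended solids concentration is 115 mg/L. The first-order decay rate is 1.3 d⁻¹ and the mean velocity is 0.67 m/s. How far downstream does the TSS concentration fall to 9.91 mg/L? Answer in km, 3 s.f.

From C = C₀·e^(−kt), t = ln(C₀/C)/k = ln(115/9.91)/1.3 = 2.451/1.3 = 1.886 d.
Distance = v·t = 0.67 m/s × 1.629e+05 s = 1.092e+05 m = 109.2 km.

109 km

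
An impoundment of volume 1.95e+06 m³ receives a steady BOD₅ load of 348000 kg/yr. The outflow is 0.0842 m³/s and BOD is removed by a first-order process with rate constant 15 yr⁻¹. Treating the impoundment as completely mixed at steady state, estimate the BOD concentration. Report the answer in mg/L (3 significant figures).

10.9 mg/L

Outflow Q = 0.0842 m³/s × 3.156e+07 s/yr = 2.657e+06 m³/yr.
Steady-state CSTR mass balance: W = Q·C + k·V·C, so C = W/(Q + kV).
Q + kV = 2.657e+06 + 15·1.95e+06 = 3.191e+07 m³/yr.
C = 348000/3.191e+07 = 0.01091 kg/m³ = 10.91 mg/L.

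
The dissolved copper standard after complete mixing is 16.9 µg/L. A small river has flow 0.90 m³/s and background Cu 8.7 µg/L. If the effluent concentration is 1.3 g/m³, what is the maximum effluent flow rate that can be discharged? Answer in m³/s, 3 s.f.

8.7 µg/L = 0.0087 mg/L.
16.9 µg/L = 0.0169 mg/L.
Mass balance at complete mixing: C_std·(Q_w + Q_r) = Q_w·C_e + Q_r·C_b.
Rearranging, Q_w = Q_r·(C_std − C_b)/(C_e − C_std) = 0.90·(0.0169 − 0.0087) / (1.3 − 0.0169) = 0.005752 m³/s.

0.00575 m³/s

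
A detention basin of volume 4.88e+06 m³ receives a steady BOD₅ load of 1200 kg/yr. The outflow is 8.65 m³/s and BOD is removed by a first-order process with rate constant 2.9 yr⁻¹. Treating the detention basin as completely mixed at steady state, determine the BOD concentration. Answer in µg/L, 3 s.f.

Outflow Q = 8.65 m³/s × 3.156e+07 s/yr = 2.73e+08 m³/yr.
Steady-state CSTR mass balance: W = Q·C + k·V·C, so C = W/(Q + kV).
Q + kV = 2.73e+08 + 2.9·4.88e+06 = 2.871e+08 m³/yr.
C = 1200/2.871e+08 = 4.179e-06 kg/m³ = 0.004179 mg/L = 4.179 µg/L.

4.18 µg/L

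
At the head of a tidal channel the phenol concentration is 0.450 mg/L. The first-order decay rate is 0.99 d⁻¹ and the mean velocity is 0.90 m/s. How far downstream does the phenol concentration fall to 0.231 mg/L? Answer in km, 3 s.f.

From C = C₀·e^(−kt), t = ln(C₀/C)/k = ln(0.450/0.231)/0.99 = 0.6668/0.99 = 0.6736 d.
Distance = v·t = 0.90 m/s × 5.82e+04 s = 5.238e+04 m = 52.38 km.

52.4 km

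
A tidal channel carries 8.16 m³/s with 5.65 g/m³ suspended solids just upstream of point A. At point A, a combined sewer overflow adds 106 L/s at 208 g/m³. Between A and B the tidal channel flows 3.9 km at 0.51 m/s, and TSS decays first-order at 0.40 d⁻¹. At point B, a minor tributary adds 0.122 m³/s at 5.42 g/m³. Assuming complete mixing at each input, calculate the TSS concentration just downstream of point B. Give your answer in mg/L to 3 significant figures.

7.92 mg/L

106 L/s = 0.106 m³/s.
After input A: C = (8.16·5.65 + 0.106·208) / 8.266 = 8.245 mg/L.
Over the 3.9 km reach to input B (t = 7647 s = 0.08851 d), decay gives C = 8.245·exp(−0.40·0.08851) = 7.958 mg/L.
After input B: C = (8.266·7.958 + 0.122·5.42) / 8.388 = 7.921 mg/L.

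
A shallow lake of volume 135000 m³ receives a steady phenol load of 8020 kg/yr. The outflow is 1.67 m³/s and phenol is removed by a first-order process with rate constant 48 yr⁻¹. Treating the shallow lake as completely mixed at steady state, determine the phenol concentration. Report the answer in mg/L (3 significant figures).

0.136 mg/L

Outflow Q = 1.67 m³/s × 3.156e+07 s/yr = 5.27e+07 m³/yr.
Steady-state CSTR mass balance: W = Q·C + k·V·C, so C = W/(Q + kV).
Q + kV = 5.27e+07 + 48·135000 = 5.918e+07 m³/yr.
C = 8020/5.918e+07 = 0.0001355 kg/m³ = 0.1355 mg/L.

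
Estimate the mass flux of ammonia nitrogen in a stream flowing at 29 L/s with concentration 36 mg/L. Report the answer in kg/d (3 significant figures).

90.2 kg/d

29 L/s = 0.029 m³/s.
Mass flux = Q·C = 0.029 m³/s × 36 g/m³ = 1.044 g/s.
= 1.044 g/s × 86.4 = 90.2 kg/d.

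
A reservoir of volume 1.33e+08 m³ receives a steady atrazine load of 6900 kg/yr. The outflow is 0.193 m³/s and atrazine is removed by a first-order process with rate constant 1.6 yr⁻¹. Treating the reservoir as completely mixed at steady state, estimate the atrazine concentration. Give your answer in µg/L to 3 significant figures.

Outflow Q = 0.193 m³/s × 3.156e+07 s/yr = 6.091e+06 m³/yr.
Steady-state CSTR mass balance: W = Q·C + k·V·C, so C = W/(Q + kV).
Q + kV = 6.091e+06 + 1.6·1.33e+08 = 2.189e+08 m³/yr.
C = 6900/2.189e+08 = 3.152e-05 kg/m³ = 0.03152 mg/L = 31.52 µg/L.

31.5 µg/L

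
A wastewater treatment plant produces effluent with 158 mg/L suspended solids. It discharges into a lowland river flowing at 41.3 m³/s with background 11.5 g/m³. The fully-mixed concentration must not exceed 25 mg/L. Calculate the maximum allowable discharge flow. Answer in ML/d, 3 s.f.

362 ML/d

Mass balance at complete mixing: C_std·(Q_w + Q_r) = Q_w·C_e + Q_r·C_b.
Rearranging, Q_w = Q_r·(C_std − C_b)/(C_e − C_std) = 41.3·(25 − 11.5) / (158 − 25) = 4.192 m³/s.
= 362.2 ML/d.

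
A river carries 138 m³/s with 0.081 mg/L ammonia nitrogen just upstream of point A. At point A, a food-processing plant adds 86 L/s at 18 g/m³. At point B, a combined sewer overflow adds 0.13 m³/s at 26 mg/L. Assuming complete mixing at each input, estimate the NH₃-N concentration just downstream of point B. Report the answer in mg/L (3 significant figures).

86 L/s = 0.086 m³/s.
After input A: C = (138·0.081 + 0.086·18) / 138.1 = 0.09216 mg/L.
After input B: C = (138.1·0.09216 + 0.13·26) / 138.2 = 0.1165 mg/L.

0.117 mg/L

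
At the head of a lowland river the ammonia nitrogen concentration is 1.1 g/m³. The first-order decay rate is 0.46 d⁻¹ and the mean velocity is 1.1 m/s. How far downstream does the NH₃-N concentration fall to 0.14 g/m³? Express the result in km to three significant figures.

426 km

From C = C₀·e^(−kt), t = ln(C₀/C)/k = ln(1.1/0.14)/0.46 = 2.061/0.46 = 4.481 d.
Distance = v·t = 1.1 m/s × 3.872e+05 s = 4.259e+05 m = 425.9 km.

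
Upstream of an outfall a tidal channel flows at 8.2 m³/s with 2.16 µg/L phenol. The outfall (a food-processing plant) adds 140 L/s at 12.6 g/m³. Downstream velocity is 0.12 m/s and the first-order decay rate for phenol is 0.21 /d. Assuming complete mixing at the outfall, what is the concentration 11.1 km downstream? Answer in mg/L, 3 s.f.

140 L/s = 0.14 m³/s.
2.16 µg/L = 0.00216 mg/L.
After complete mixing, C₀ = (0.14·12.6 + 8.2·0.00216) / 8.34 = 0.2136 mg/L.
Travel time t = 1.11e+04 m / 0.12 m/s = 9.25e+04 s = 1.071 d.
C = 0.2136·exp(−0.21·1.071) = 0.2136·0.7987 = 0.1706 mg/L.

0.171 mg/L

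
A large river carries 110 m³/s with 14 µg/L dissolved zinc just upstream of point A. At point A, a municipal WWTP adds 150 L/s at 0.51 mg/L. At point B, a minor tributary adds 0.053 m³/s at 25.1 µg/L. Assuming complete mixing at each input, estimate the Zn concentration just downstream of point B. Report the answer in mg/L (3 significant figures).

0.0147 mg/L

14 µg/L = 0.014 mg/L.
150 L/s = 0.15 m³/s.
After input A: C = (110·0.014 + 0.15·0.51) / 110.2 = 0.01468 mg/L.
25.1 µg/L = 0.0251 mg/L.
After input B: C = (110.2·0.01468 + 0.053·0.0251) / 110.2 = 0.01468 mg/L.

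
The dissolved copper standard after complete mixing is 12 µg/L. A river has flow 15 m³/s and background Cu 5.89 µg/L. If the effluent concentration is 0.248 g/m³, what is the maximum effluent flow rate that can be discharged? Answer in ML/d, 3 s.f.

5.89 µg/L = 0.00589 mg/L.
12 µg/L = 0.012 mg/L.
Mass balance at complete mixing: C_std·(Q_w + Q_r) = Q_w·C_e + Q_r·C_b.
Rearranging, Q_w = Q_r·(C_std − C_b)/(C_e − C_std) = 15·(0.012 − 0.00589) / (0.248 − 0.012) = 0.3883 m³/s.
= 33.55 ML/d.

33.6 ML/d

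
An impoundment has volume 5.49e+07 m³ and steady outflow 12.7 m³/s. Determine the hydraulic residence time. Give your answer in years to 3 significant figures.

0.137 yr

Q = 12.7 m³/s × 3.156e+07 s/yr = 4.008e+08 m³/yr.
Hydraulic residence time τ = V/Q = 5.49e+07/4.008e+08 = 0.137 yr.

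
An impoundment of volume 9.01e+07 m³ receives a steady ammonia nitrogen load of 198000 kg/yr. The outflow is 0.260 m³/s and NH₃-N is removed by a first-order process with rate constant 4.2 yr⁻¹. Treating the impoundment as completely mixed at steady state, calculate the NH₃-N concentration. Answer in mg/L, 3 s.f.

0.512 mg/L

Outflow Q = 0.260 m³/s × 3.156e+07 s/yr = 8.205e+06 m³/yr.
Steady-state CSTR mass balance: W = Q·C + k·V·C, so C = W/(Q + kV).
Q + kV = 8.205e+06 + 4.2·9.01e+07 = 3.866e+08 m³/yr.
C = 198000/3.866e+08 = 0.0005121 kg/m³ = 0.5121 mg/L.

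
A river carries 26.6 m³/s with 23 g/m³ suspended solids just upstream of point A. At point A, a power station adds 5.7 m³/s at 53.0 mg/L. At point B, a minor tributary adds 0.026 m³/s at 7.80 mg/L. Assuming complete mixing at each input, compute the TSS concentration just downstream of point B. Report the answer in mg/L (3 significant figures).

After input A: C = (26.6·23 + 5.7·53) / 32.3 = 28.29 mg/L.
After input B: C = (32.3·28.29 + 0.026·7.8) / 32.33 = 28.28 mg/L.

28.3 mg/L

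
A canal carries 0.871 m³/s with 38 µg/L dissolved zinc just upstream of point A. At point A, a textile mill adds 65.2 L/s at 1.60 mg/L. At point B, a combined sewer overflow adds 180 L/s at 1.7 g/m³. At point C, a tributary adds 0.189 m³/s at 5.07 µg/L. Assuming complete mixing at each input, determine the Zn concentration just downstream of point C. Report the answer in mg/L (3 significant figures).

38 µg/L = 0.038 mg/L.
65.2 L/s = 0.0652 m³/s.
After input A: C = (0.871·0.038 + 0.0652·1.6) / 0.9362 = 0.1468 mg/L.
180 L/s = 0.18 m³/s.
After input B: C = (0.9362·0.1468 + 0.18·1.7) / 1.116 = 0.3973 mg/L.
5.07 µg/L = 0.00507 mg/L.
After input C: C = (1.116·0.3973 + 0.189·0.00507) / 1.305 = 0.3405 mg/L.

0.340 mg/L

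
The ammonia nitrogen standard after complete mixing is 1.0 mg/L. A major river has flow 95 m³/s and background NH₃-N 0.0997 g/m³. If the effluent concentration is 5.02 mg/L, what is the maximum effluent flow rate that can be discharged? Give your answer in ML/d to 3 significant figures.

Mass balance at complete mixing: C_std·(Q_w + Q_r) = Q_w·C_e + Q_r·C_b.
Rearranging, Q_w = Q_r·(C_std − C_b)/(C_e − C_std) = 95·(1 − 0.0997) / (5.02 − 1) = 21.28 m³/s.
= 1838 ML/d.

1840 ML/d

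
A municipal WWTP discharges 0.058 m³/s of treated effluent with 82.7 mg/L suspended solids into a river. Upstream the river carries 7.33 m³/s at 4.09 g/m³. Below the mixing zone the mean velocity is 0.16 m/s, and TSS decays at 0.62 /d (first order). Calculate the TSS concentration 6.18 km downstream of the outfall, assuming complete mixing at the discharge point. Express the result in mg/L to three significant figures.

3.57 mg/L

After complete mixing, C₀ = (0.058·82.7 + 7.33·4.09) / 7.388 = 4.707 mg/L.
Travel time t = 6180 m / 0.16 m/s = 3.862e+04 s = 0.447 d.
C = 4.707·exp(−0.62·0.447) = 4.707·0.7579 = 3.568 mg/L.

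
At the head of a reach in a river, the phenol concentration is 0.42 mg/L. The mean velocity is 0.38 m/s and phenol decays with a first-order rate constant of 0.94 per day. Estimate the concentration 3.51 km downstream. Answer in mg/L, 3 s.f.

0.380 mg/L

Travel time t = 3.51 km / 0.38 m/s = 3510/0.38 = 9237 s = 0.1069 d.
First-order decay: C = 0.42·exp(−0.94·0.1069) = 0.42·0.9044 = 0.3798 mg/L.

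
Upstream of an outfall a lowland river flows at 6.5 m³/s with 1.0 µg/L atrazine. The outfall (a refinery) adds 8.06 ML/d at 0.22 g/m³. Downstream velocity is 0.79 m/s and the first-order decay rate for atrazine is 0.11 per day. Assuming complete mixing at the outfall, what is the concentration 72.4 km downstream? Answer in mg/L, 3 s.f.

0.00365 mg/L

8.06 ML/d = 0.09329 m³/s.
1.0 µg/L = 0.001 mg/L.
After complete mixing, C₀ = (0.09329·0.22 + 6.5·0.001) / 6.593 = 0.004099 mg/L.
Travel time t = 7.24e+04 m / 0.79 m/s = 9.165e+04 s = 1.061 d.
C = 0.004099·exp(−0.11·1.061) = 0.004099·0.8899 = 0.003647 mg/L.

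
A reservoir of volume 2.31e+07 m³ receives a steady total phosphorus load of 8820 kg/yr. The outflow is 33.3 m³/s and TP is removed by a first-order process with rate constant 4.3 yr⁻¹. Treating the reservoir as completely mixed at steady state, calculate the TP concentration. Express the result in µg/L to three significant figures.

7.67 µg/L

Outflow Q = 33.3 m³/s × 3.156e+07 s/yr = 1.051e+09 m³/yr.
Steady-state CSTR mass balance: W = Q·C + k·V·C, so C = W/(Q + kV).
Q + kV = 1.051e+09 + 4.3·2.31e+07 = 1.15e+09 m³/yr.
C = 8820/1.15e+09 = 7.668e-06 kg/m³ = 0.007668 mg/L = 7.668 µg/L.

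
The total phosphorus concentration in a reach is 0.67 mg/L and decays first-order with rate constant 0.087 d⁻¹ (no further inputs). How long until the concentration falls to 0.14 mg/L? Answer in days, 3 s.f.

18.0 d

t = ln(C₀/C)/k = ln(0.67/0.14)/0.087 = 1.566/0.087 = 18 d.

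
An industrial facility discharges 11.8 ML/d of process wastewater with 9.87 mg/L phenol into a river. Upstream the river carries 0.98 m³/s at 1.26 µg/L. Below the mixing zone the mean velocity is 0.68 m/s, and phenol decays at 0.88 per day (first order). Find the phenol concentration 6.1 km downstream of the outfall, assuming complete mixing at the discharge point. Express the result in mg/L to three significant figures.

1.10 mg/L

11.8 ML/d = 0.1366 m³/s.
1.26 µg/L = 0.00126 mg/L.
After complete mixing, C₀ = (0.1366·9.87 + 0.98·0.00126) / 1.117 = 1.208 mg/L.
Travel time t = 6100 m / 0.68 m/s = 8971 s = 0.1038 d.
C = 1.208·exp(−0.88·0.1038) = 1.208·0.9127 = 1.103 mg/L.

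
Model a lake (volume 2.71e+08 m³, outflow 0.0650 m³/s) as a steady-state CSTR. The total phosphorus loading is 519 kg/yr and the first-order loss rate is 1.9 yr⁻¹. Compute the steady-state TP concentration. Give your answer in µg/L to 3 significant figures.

1.00 µg/L

Outflow Q = 0.0650 m³/s × 3.156e+07 s/yr = 2.051e+06 m³/yr.
Steady-state CSTR mass balance: W = Q·C + k·V·C, so C = W/(Q + kV).
Q + kV = 2.051e+06 + 1.9·2.71e+08 = 5.17e+08 m³/yr.
C = 519/5.17e+08 = 1.004e-06 kg/m³ = 0.001004 mg/L = 1.004 µg/L.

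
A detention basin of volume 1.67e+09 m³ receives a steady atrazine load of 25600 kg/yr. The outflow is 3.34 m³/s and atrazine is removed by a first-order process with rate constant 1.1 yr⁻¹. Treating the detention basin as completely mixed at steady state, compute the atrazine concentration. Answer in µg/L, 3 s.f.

Outflow Q = 3.34 m³/s × 3.156e+07 s/yr = 1.054e+08 m³/yr.
Steady-state CSTR mass balance: W = Q·C + k·V·C, so C = W/(Q + kV).
Q + kV = 1.054e+08 + 1.1·1.67e+09 = 1.942e+09 m³/yr.
C = 25600/1.942e+09 = 1.318e-05 kg/m³ = 0.01318 mg/L = 13.18 µg/L.

13.2 µg/L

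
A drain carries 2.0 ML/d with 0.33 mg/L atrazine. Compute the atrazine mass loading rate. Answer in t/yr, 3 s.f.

2.0 ML/d = 0.02315 m³/s.
Mass flux = Q·C = 0.02315 m³/s × 0.33 g/m³ = 0.007639 g/s.
= 0.007639 g/s × 31.56 = 0.2411 t/yr.

0.241 t/yr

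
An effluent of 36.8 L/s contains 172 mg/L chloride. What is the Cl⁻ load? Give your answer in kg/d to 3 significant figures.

36.8 L/s = 0.0368 m³/s.
Mass flux = Q·C = 0.0368 m³/s × 172 g/m³ = 6.33 g/s.
= 6.33 g/s × 86.4 = 546.9 kg/d.

547 kg/d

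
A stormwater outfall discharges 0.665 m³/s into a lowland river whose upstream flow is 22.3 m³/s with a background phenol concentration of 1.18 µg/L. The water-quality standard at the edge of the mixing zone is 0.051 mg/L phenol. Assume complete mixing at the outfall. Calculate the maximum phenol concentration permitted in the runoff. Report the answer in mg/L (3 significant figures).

1.72 mg/L

1.18 µg/L = 0.00118 mg/L.
Mass balance: 0.051·22.96 = 0.665·Cₑ + 22.3·0.00118.
Cₑ = (1.171 − 0.02631) / 0.665 = 1.722 mg/L.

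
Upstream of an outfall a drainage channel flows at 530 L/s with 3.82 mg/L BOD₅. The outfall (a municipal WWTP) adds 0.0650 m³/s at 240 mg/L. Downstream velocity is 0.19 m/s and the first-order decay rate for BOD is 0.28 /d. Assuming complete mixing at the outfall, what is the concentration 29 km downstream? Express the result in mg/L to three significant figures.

530 L/s = 0.53 m³/s.
After complete mixing, C₀ = (0.065·240 + 0.53·3.82) / 0.595 = 29.62 mg/L.
Travel time t = 2.9e+04 m / 0.19 m/s = 1.526e+05 s = 1.767 d.
C = 29.62·exp(−0.28·1.767) = 29.62·0.6098 = 18.06 mg/L.

18.1 mg/L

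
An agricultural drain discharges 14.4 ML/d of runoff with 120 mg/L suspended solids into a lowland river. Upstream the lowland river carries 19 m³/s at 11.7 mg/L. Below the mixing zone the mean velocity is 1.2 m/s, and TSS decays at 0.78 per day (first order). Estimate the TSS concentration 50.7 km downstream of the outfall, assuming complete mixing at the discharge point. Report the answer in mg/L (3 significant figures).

8.63 mg/L

14.4 ML/d = 0.1667 m³/s.
After complete mixing, C₀ = (0.1667·120 + 19·11.7) / 19.17 = 12.64 mg/L.
Travel time t = 5.07e+04 m / 1.2 m/s = 4.225e+04 s = 0.489 d.
C = 12.64·exp(−0.78·0.489) = 12.64·0.6829 = 8.633 mg/L.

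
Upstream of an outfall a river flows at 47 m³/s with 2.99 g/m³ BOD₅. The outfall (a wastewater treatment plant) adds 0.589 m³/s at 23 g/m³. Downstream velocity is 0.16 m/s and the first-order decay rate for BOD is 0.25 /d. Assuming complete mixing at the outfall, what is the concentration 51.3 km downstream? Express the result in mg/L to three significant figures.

1.28 mg/L

After complete mixing, C₀ = (0.589·23 + 47·2.99) / 47.59 = 3.238 mg/L.
Travel time t = 5.13e+04 m / 0.16 m/s = 3.206e+05 s = 3.711 d.
C = 3.238·exp(−0.25·3.711) = 3.238·0.3954 = 1.28 mg/L.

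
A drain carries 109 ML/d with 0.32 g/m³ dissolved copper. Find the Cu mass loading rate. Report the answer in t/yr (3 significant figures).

109 ML/d = 1.262 m³/s.
Mass flux = Q·C = 1.262 m³/s × 0.32 g/m³ = 0.4037 g/s.
= 0.4037 g/s × 31.56 = 12.74 t/yr.

12.7 t/yr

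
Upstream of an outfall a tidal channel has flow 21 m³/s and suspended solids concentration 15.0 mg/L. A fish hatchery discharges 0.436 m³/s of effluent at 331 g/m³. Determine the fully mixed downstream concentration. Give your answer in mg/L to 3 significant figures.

21.4 mg/L

Conservation of mass across the mixing zone: C = (0.436·331 + 21·15) / (0.436 + 21) = 459.3/21.44 = 21.43 mg/L.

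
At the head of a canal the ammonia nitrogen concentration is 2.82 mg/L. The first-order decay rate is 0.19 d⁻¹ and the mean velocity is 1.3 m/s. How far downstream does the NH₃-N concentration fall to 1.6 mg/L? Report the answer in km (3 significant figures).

From C = C₀·e^(−kt), t = ln(C₀/C)/k = ln(2.82/1.6)/0.19 = 0.5667/0.19 = 2.983 d.
Distance = v·t = 1.3 m/s × 2.577e+05 s = 3.35e+05 m = 335 km.

335 km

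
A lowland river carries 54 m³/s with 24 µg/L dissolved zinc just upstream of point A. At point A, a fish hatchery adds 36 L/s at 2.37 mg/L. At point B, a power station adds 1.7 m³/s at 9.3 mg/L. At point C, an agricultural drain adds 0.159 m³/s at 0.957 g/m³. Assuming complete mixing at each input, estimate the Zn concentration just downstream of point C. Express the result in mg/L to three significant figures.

0.310 mg/L

24 µg/L = 0.024 mg/L.
36 L/s = 0.036 m³/s.
After input A: C = (54·0.024 + 0.036·2.37) / 54.04 = 0.02556 mg/L.
After input B: C = (54.04·0.02556 + 1.7·9.3) / 55.74 = 0.3084 mg/L.
After input C: C = (55.74·0.3084 + 0.159·0.957) / 55.9 = 0.3103 mg/L.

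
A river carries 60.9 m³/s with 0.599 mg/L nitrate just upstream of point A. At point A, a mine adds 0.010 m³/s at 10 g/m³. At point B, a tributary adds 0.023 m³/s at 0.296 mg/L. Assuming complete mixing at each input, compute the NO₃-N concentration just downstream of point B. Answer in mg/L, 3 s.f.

0.600 mg/L

After input A: C = (60.9·0.599 + 0.01·10) / 60.91 = 0.6005 mg/L.
After input B: C = (60.91·0.6005 + 0.023·0.296) / 60.93 = 0.6004 mg/L.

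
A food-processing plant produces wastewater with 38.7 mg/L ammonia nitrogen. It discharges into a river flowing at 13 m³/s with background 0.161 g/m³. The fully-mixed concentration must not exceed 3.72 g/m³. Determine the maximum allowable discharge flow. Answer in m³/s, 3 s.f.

Mass balance at complete mixing: C_std·(Q_w + Q_r) = Q_w·C_e + Q_r·C_b.
Rearranging, Q_w = Q_r·(C_std − C_b)/(C_e − C_std) = 13·(3.72 − 0.161) / (38.7 − 3.72) = 1.323 m³/s.

1.32 m³/s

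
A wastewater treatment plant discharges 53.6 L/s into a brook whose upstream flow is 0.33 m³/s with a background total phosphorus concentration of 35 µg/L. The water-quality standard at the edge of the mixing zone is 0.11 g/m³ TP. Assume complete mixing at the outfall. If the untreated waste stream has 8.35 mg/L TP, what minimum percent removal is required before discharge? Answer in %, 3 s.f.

93.2 %

53.6 L/s = 0.0536 m³/s.
35 µg/L = 0.035 mg/L.
Mass balance: 0.11·0.3836 = 0.0536·Cₑ + 0.33·0.035.
Cₑ = (0.0422 − 0.01155) / 0.0536 = 0.5718 mg/L.
Required removal = 1 − 0.5718/8.35 = 93.15 %.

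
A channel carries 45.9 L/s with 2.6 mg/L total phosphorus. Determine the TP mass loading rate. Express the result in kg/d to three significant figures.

10.3 kg/d

45.9 L/s = 0.0459 m³/s.
Mass flux = Q·C = 0.0459 m³/s × 2.6 g/m³ = 0.1193 g/s.
= 0.1193 g/s × 86.4 = 10.31 kg/d.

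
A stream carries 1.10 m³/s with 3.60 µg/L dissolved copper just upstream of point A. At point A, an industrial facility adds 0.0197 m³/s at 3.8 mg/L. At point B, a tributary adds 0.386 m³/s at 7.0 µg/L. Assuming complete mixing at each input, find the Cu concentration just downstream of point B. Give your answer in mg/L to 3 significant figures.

0.0541 mg/L

3.60 µg/L = 0.0036 mg/L.
After input A: C = (1.1·0.0036 + 0.0197·3.8) / 1.12 = 0.07039 mg/L.
7.0 µg/L = 0.007 mg/L.
After input B: C = (1.12·0.07039 + 0.386·0.007) / 1.506 = 0.05414 mg/L.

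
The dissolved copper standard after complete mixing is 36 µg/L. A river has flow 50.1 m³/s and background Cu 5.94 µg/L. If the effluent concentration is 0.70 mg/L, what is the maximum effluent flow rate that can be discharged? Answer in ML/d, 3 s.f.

5.94 µg/L = 0.00594 mg/L.
36 µg/L = 0.036 mg/L.
Mass balance at complete mixing: C_std·(Q_w + Q_r) = Q_w·C_e + Q_r·C_b.
Rearranging, Q_w = Q_r·(C_std − C_b)/(C_e − C_std) = 50.1·(0.036 − 0.00594) / (0.7 − 0.036) = 2.268 m³/s.
= 196 ML/d.

196 ML/d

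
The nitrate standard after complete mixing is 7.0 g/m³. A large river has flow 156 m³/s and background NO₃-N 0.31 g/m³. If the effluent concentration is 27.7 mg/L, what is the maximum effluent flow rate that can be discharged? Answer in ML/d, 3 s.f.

Mass balance at complete mixing: C_std·(Q_w + Q_r) = Q_w·C_e + Q_r·C_b.
Rearranging, Q_w = Q_r·(C_std − C_b)/(C_e − C_std) = 156·(7 − 0.31) / (27.7 − 7) = 50.42 m³/s.
= 4356 ML/d.

4360 ML/d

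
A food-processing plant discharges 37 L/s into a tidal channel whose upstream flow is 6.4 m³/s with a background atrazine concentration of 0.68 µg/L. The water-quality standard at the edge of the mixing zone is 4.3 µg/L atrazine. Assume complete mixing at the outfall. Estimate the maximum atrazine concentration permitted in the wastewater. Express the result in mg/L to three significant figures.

0.630 mg/L

37 L/s = 0.037 m³/s.
0.68 µg/L = 0.00068 mg/L.
4.3 µg/L = 0.0043 mg/L.
Mass balance: 0.0043·6.437 = 0.037·Cₑ + 6.4·0.00068.
Cₑ = (0.02768 − 0.004352) / 0.037 = 0.6305 mg/L.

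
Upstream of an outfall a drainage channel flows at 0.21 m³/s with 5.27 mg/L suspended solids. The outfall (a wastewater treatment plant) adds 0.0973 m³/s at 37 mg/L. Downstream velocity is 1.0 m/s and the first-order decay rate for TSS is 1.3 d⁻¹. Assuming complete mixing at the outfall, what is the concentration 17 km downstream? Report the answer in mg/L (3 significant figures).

11.9 mg/L

After complete mixing, C₀ = (0.0973·37 + 0.21·5.27) / 0.3073 = 15.32 mg/L.
Travel time t = 1.7e+04 m / 1.0 m/s = 1.7e+04 s = 0.1968 d.
C = 15.32·exp(−1.3·0.1968) = 15.32·0.7743 = 11.86 mg/L.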